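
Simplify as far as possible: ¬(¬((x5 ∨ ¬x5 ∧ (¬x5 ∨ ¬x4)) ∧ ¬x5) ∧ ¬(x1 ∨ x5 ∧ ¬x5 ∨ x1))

¬x5 ∨ x1

¬(¬((x5 ∨ ¬x5 ∧ (¬x5 ∨ ¬x4)) ∧ ¬x5) ∧ ¬(x1 ∨ x5 ∧ ¬x5 ∨ x1))
= ¬(¬((x5 ∨ ¬x5 ∧ (¬x5 ∨ ¬x4)) ∧ ¬x5) ∧ ¬(x1 ∨ x1))   [complement / identity]
= ¬(¬((x5 ∨ ¬x5) ∧ ¬x5) ∧ ¬(x1 ∨ x1))   [absorption]
= (x5 ∨ ¬x5) ∧ ¬x5 ∨ x1 ∨ x1   [De Morgan]
= ¬x5 ∨ x1 ∨ x1   [complement / identity]
= ¬x5 ∨ x1   [idempotence]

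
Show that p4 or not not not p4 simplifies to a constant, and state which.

True

p4 or not not not p4
= p4 or not p4   — double negation
= True   — complement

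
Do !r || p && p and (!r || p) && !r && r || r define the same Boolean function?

E1: !r || p && p
    = !r || p
E2: (!r || p) && !r && r || r
    = !r && r || r
    = r
These differ: at p=0, r=0, E1 = 1 but E2 = 0.

No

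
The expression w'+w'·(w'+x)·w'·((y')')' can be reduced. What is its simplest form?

w'+w'·(w'+x)·w'·((y')')'
= w'+w'·w'·((y')')'   (absorption)
= w'+w'·w'·y'   (double negation)
= w'+w'·y'   (idempotence)
= w'   (absorption)

w'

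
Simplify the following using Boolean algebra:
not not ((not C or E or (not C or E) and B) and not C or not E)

not C or not E

not not ((not C or E or (not C or E) and B) and not C or not E)
= (not C or E or (not C or E) and B) and not C or not E   (double negation)
= (not C or E) and not C or not E   (absorption)
= not C or not E   (absorption)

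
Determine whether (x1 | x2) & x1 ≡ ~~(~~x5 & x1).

E1: (x1 | x2) & x1
    = x1   [absorption]
E2: ~~(~~x5 & x1)
    = ~~x5 & x1   [double negation]
    = x5 & x1   [double negation]
These differ: at x1=1, x2=1, x5=0, E1 = 1 but E2 = 0.

No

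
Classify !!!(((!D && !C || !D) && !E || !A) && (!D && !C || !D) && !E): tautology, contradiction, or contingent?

!!!(((!D && !C || !D) && !E || !A) && (!D && !C || !D) && !E)
= !!!((!D && !C || !D) && !E)
= !!!(!D && !E)
= !(!D && !E)
= D || E
This depends on D, E, so it is not a constant.

contingent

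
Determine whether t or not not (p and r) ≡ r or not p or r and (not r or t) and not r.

E1: t or not not (p and r)
    = t or p and r
E2: r or not p or r and (not r or t) and not r
    = r or not p or r and not r
    = r or not p
These differ: at p=0, r=0, t=0, E1 = 0 but E2 = 1.

No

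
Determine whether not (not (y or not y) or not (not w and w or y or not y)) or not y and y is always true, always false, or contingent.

always true

not (not (y or not y) or not (not w and w or y or not y)) or not y and y
= not (not (y or not y) or not (y or not y)) or not y and y   — complement / identity
= not (not (y or not y) or not (y or not y))   — complement / identity
= not not (y or not y)   — idempotence
= y or not y   — double negation
= True   — complement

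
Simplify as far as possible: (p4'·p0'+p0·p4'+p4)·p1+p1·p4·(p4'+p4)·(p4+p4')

p1

(p4'·p0'+p0·p4'+p4)·p1+p1·p4·(p4'+p4)·(p4+p4')
= (p4'·p0'+p0·p4'+p4)·p1+p1·p4·(p4'+p4)
= (p4'+p4)·p1+p1·p4·(p4'+p4)
= (p1+p1·p4)·(p4'+p4)
= p1·(p4'+p4)
= p1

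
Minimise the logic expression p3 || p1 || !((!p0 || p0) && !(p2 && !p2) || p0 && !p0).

p3 || p1 || !((!p0 || p0) && !(p2 && !p2) || p0 && !p0)
= p3 || p1 || !(!(p2 && !p2) || p0 && !p0)   (complement / identity)
= p3 || p1 || !!(p2 && !p2)   (complement / identity)
= p3 || p1 || p2 && !p2   (double negation)
= p3 || p1   (complement / identity)

p3 || p1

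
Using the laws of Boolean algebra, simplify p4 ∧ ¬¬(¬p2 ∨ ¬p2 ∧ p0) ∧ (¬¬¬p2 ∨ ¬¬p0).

p4 ∧ ¬¬(¬p2 ∨ ¬p2 ∧ p0) ∧ (¬¬¬p2 ∨ ¬¬p0)
= p4 ∧ ¬¬¬p2 ∧ (¬¬¬p2 ∨ ¬¬p0)   — absorption
= p4 ∧ ¬¬¬p2 ∧ (¬¬¬p2 ∨ p0)   — double negation
= p4 ∧ ¬¬¬p2   — absorption
= p4 ∧ ¬p2   — double negation

p4 ∧ ¬p2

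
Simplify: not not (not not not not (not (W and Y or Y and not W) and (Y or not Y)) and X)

not Y and X

not not (not not not not (not (W and Y or Y and not W) and (Y or not Y)) and X)
= not not (not not (not (W and Y or Y and not W) and (Y or not Y)) and X)
= not not (not not (not Y and (Y or not Y)) and X)
= not not (not not not Y and X)
= not not not Y and X
= not Y and X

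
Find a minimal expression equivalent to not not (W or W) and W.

not not (W or W) and W
= not not W and W
= W and W
= W

W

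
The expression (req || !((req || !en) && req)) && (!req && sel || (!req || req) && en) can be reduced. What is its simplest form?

!req && sel || en

(req || !((req || !en) && req)) && (!req && sel || (!req || req) && en)
= (req || !req) && (!req && sel || (!req || req) && en)
= (req || !req) && (!req && sel || en)
= !req && sel || en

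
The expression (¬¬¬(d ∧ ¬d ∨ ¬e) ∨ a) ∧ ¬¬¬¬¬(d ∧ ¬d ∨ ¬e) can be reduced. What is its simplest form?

e

(¬¬¬(d ∧ ¬d ∨ ¬e) ∨ a) ∧ ¬¬¬¬¬(d ∧ ¬d ∨ ¬e)
= (¬¬¬(d ∧ ¬d ∨ ¬e) ∨ a) ∧ ¬¬¬(d ∧ ¬d ∨ ¬e)   (double negation)
= ¬¬¬(d ∧ ¬d ∨ ¬e)   (absorption)
= ¬¬¬¬e   (complement / identity)
= ¬¬e   (double negation)
= e   (double negation)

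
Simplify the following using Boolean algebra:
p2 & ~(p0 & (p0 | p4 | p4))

p2 & ~(p0 & (p0 | p4 | p4))
= p2 & ~(p0 & (p0 | p4))   (idempotence)
= p2 & ~p0   (absorption)

p2 & ~p0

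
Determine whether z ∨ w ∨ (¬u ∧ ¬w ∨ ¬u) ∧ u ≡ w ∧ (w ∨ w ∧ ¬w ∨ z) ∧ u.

E1: z ∨ w ∨ (¬u ∧ ¬w ∨ ¬u) ∧ u
    = z ∨ w ∨ ¬u ∧ u
    = z ∨ w
E2: w ∧ (w ∨ w ∧ ¬w ∨ z) ∧ u
    = w ∧ (w ∨ z) ∧ u
    = w ∧ u
These differ: at u=0, w=0, z=1, E1 = 1 but E2 = 0.

No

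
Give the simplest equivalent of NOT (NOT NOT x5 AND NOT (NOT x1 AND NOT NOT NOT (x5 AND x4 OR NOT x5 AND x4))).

NOT (NOT NOT x5 AND NOT (NOT x1 AND NOT NOT NOT (x5 AND x4 OR NOT x5 AND x4)))
= NOT x5 OR NOT x1 AND NOT NOT NOT (x5 AND x4 OR NOT x5 AND x4)   (De Morgan)
= NOT x5 OR NOT x1 AND NOT (x5 AND x4 OR NOT x5 AND x4)   (double negation)
= NOT x5 OR NOT x1 AND NOT x4   (distribution)

NOT x5 OR NOT x1 AND NOT x4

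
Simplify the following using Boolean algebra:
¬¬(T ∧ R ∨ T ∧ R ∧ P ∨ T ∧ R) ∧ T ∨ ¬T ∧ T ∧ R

¬¬(T ∧ R ∨ T ∧ R ∧ P ∨ T ∧ R) ∧ T ∨ ¬T ∧ T ∧ R
= ¬¬(T ∧ R ∨ T ∧ R) ∧ T ∨ ¬T ∧ T ∧ R   (absorption)
= (T ∧ R ∨ T ∧ R) ∧ T ∨ ¬T ∧ T ∧ R   (double negation)
= T ∧ R ∧ T ∨ ¬T ∧ T ∧ R   (idempotence)
= (T ∨ ¬T) ∧ T ∧ R   (distribution)
= T ∧ R   (complement / identity)

T ∧ R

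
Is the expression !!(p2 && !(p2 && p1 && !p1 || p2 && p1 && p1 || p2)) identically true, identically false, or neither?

!!(p2 && !(p2 && p1 && !p1 || p2 && p1 && p1 || p2))
= !!(p2 && !(p2 && p1 || p2))   — distribution
= p2 && !(p2 && p1 || p2)   — double negation
= p2 && !p2   — absorption
= false   — complement

identically false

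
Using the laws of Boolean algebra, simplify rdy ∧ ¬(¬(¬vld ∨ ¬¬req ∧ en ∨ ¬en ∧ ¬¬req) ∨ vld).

rdy ∧ ¬(¬(¬vld ∨ ¬¬req ∧ en ∨ ¬en ∧ ¬¬req) ∨ vld)
= rdy ∧ ¬(¬(¬vld ∨ ¬¬req) ∨ vld)
= rdy ∧ ¬(vld ∧ ¬req ∨ vld)
= rdy ∧ ¬vld

rdy ∧ ¬vld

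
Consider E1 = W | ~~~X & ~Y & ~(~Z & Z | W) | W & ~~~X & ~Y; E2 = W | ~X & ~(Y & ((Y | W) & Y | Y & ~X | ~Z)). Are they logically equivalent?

Yes

E1: W | ~~~X & ~Y & ~(~Z & Z | W) | W & ~~~X & ~Y
    = W | ~~~X & ~Y & ~W | W & ~~~X & ~Y   — complement / identity
    = W | ~~~X & ~Y   — distribution
    = W | ~X & ~Y   — double negation
E2: W | ~X & ~(Y & ((Y | W) & Y | Y & ~X | ~Z))
    = W | ~X & ~(Y & (Y | Y & ~X | ~Z))   — absorption
    = W | ~X & ~(Y & (Y | ~Z))   — absorption
    = W | ~X & ~Y   — absorption
Both reduce to W | ~X & ~Y, so they are equivalent.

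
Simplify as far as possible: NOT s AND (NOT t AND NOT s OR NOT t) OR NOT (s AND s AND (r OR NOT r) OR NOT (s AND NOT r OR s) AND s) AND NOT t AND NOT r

NOT s AND NOT t

NOT s AND (NOT t AND NOT s OR NOT t) OR NOT (s AND s AND (r OR NOT r) OR NOT (s AND NOT r OR s) AND s) AND NOT t AND NOT r
= NOT s AND (NOT t AND NOT s OR NOT t) OR NOT (s AND s OR NOT (s AND NOT r OR s) AND s) AND NOT t AND NOT r   [complement / identity]
= NOT s AND (NOT t AND NOT s OR NOT t) OR NOT (s AND s OR NOT s AND s) AND NOT t AND NOT r   [absorption]
= NOT s AND (NOT t AND NOT s OR NOT t) OR NOT s AND NOT t AND NOT r   [distribution]
= NOT s AND NOT t OR NOT s AND NOT t AND NOT r   [absorption]
= NOT s AND NOT t   [absorption]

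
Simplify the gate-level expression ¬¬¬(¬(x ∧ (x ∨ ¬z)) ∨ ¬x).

x

¬¬¬(¬(x ∧ (x ∨ ¬z)) ∨ ¬x)
= ¬¬¬(¬x ∨ ¬x)
= ¬¬(x ∧ x)
= x ∧ x
= x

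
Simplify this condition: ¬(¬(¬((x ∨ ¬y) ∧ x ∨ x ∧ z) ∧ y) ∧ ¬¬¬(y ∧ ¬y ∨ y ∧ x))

y

¬(¬(¬((x ∨ ¬y) ∧ x ∨ x ∧ z) ∧ y) ∧ ¬¬¬(y ∧ ¬y ∨ y ∧ x))
= ¬(¬(¬(x ∨ x ∧ z) ∧ y) ∧ ¬¬¬(y ∧ ¬y ∨ y ∧ x))   — absorption
= ¬(¬(¬(x ∨ x ∧ z) ∧ y) ∧ ¬(y ∧ ¬y ∨ y ∧ x))   — double negation
= ¬(x ∨ x ∧ z) ∧ y ∨ y ∧ ¬y ∨ y ∧ x   — De Morgan
= ¬(x ∨ x ∧ z) ∧ y ∨ y ∧ x   — complement / identity
= ¬x ∧ y ∨ y ∧ x   — absorption
= y   — distribution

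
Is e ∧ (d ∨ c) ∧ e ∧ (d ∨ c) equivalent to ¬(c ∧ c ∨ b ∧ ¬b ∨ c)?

No

E1: e ∧ (d ∨ c) ∧ e ∧ (d ∨ c)
    = e ∧ (d ∨ c)   [idempotence]
E2: ¬(c ∧ c ∨ b ∧ ¬b ∨ c)
    = ¬(c ∧ c ∨ c)   [complement / identity]
    = ¬(c ∨ c)   [idempotence]
    = ¬c   [idempotence]
These differ: at b=0, c=1, d=0, e=1, E1 = 1 but E2 = 0.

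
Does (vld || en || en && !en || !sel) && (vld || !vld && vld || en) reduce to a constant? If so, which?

(vld || en || en && !en || !sel) && (vld || !vld && vld || en)
= (vld || en || !sel) && (vld || !vld && vld || en)   [complement / identity]
= (vld || en || !sel) && (vld || en)   [complement / identity]
= vld || en   [absorption]
This depends on en, vld, so it is not a constant.

no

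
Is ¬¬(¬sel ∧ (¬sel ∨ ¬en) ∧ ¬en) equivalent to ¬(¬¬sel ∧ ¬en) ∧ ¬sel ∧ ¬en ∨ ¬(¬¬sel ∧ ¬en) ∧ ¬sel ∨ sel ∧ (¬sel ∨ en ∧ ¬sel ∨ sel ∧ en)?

E1: ¬¬(¬sel ∧ (¬sel ∨ ¬en) ∧ ¬en)
    = ¬sel ∧ (¬sel ∨ ¬en) ∧ ¬en   [double negation]
    = ¬sel ∧ ¬en   [absorption]
E2: ¬(¬¬sel ∧ ¬en) ∧ ¬sel ∧ ¬en ∨ ¬(¬¬sel ∧ ¬en) ∧ ¬sel ∨ sel ∧ (¬sel ∨ en ∧ ¬sel ∨ sel ∧ en)
    = ¬(¬¬sel ∧ ¬en) ∧ ¬sel ∧ ¬en ∨ ¬(¬¬sel ∧ ¬en) ∧ ¬sel ∨ sel ∧ (¬sel ∨ en)   [distribution]
    = ¬(¬¬sel ∧ ¬en) ∧ ¬sel ∨ sel ∧ (¬sel ∨ en)   [absorption]
    = (¬sel ∨ en) ∧ ¬sel ∨ sel ∧ (¬sel ∨ en)   [De Morgan]
    = ¬sel ∨ en   [distribution]
These differ: at en=1, sel=0, E1 = 0 but E2 = 1.

No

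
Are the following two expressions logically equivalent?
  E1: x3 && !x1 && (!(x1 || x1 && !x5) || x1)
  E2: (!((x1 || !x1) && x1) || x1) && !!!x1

No

E1: x3 && !x1 && (!(x1 || x1 && !x5) || x1)
    = x3 && !x1 && (!x1 || x1)   — absorption
    = x3 && !x1   — complement / identity
E2: (!((x1 || !x1) && x1) || x1) && !!!x1
    = (!x1 || x1) && !!!x1   — complement / identity
    = !!!x1   — complement / identity
    = !x1   — double negation
These differ: at x1=0, x3=0, x5=0, E1 = 0 but E2 = 1.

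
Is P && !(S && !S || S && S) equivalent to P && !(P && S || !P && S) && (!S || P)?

Yes

E1: P && !(S && !S || S && S)
    = P && !S
E2: P && !(P && S || !P && S) && (!S || P)
    = P && !S && (!S || P)
    = P && !S
Both reduce to P && !S, so they are equivalent.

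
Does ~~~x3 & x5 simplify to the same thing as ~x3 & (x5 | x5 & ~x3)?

Yes

E1: ~~~x3 & x5
    = ~x3 & x5   [double negation]
E2: ~x3 & (x5 | x5 & ~x3)
    = ~x3 & x5   [absorption]
Both reduce to ~x3 & x5, so they are equivalent.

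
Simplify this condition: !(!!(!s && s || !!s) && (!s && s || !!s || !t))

!(!!(!s && s || !!s) && (!s && s || !!s || !t))
= !((!s && s || !!s) && (!s && s || !!s || !t))
= !(!s && s || !!s)
= !!!s
= !s

!s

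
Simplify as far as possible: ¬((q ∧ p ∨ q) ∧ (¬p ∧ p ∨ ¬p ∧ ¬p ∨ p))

¬((q ∧ p ∨ q) ∧ (¬p ∧ p ∨ ¬p ∧ ¬p ∨ p))
= ¬((q ∧ p ∨ q) ∧ (¬p ∨ p))   [distribution]
= ¬(q ∧ p ∨ q)   [complement / identity]
= ¬q   [absorption]

¬q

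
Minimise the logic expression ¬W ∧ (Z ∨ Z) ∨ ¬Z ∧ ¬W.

¬W

¬W ∧ (Z ∨ Z) ∨ ¬Z ∧ ¬W
= ¬W ∧ Z ∨ ¬Z ∧ ¬W   [idempotence]
= ¬W   [distribution]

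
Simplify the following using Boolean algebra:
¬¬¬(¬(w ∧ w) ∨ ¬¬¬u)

w ∧ u

¬¬¬(¬(w ∧ w) ∨ ¬¬¬u)
= ¬¬¬(¬(w ∧ w) ∨ ¬u)   [double negation]
= ¬¬(w ∧ w ∧ u)   [De Morgan]
= w ∧ w ∧ u   [double negation]
= w ∧ u   [idempotence]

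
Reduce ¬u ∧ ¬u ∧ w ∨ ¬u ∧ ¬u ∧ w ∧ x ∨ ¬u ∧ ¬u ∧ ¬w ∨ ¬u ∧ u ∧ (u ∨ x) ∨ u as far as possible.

True

¬u ∧ ¬u ∧ w ∨ ¬u ∧ ¬u ∧ w ∧ x ∨ ¬u ∧ ¬u ∧ ¬w ∨ ¬u ∧ u ∧ (u ∨ x) ∨ u
= ¬u ∧ ¬u ∧ w ∨ ¬u ∧ ¬u ∧ ¬w ∨ ¬u ∧ u ∧ (u ∨ x) ∨ u   [absorption]
= ¬u ∧ ¬u ∨ ¬u ∧ u ∧ (u ∨ x) ∨ u   [distribution]
= ¬u ∧ ¬u ∨ ¬u ∧ u ∨ u   [absorption]
= ¬u ∨ u   [distribution]
= True   [complement]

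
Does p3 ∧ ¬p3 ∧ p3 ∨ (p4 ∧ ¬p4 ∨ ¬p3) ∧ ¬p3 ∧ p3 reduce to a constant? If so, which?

yes, False

p3 ∧ ¬p3 ∧ p3 ∨ (p4 ∧ ¬p4 ∨ ¬p3) ∧ ¬p3 ∧ p3
= p3 ∧ ¬p3 ∧ p3 ∨ ¬p3 ∧ ¬p3 ∧ p3   — complement / identity
= ¬p3 ∧ p3   — distribution
= False   — complement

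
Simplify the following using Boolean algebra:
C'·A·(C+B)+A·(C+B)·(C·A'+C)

A·(C+B)

C'·A·(C+B)+A·(C+B)·(C·A'+C)
= C'·A·(C+B)+A·(C+B)·C   [absorption]
= A·(C+B)   [distribution]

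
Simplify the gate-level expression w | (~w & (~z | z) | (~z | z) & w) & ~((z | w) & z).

w | ~z

w | (~w & (~z | z) | (~z | z) & w) & ~((z | w) & z)
= w | (~z | z) & ~((z | w) & z)
= w | (~z | z) & ~z
= w | ~z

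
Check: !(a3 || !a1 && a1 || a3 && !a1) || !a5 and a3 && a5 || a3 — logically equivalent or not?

No

E1: !(a3 || !a1 && a1 || a3 && !a1) || !a5
    = !(a3 || a3 && !a1) || !a5   [complement / identity]
    = !a3 || !a5   [absorption]
E2: a3 && a5 || a3
    = a3   [absorption]
These differ: at a1=1, a3=0, a5=0, E1 = 1 but E2 = 0.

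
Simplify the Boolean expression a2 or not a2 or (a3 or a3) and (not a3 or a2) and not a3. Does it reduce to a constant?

True

a2 or not a2 or (a3 or a3) and (not a3 or a2) and not a3
= a2 or not a2 or a3 and (not a3 or a2) and not a3   — idempotence
= a2 or not a2 or a3 and not a3   — absorption
= a2 or not a2   — complement / identity
= True   — complement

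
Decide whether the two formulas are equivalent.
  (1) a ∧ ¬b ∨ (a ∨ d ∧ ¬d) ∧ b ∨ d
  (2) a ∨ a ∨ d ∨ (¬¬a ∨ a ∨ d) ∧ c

Yes

E1: a ∧ ¬b ∨ (a ∨ d ∧ ¬d) ∧ b ∨ d
    = a ∧ ¬b ∨ a ∧ b ∨ d   — complement / identity
    = a ∨ d   — distribution
E2: a ∨ a ∨ d ∨ (¬¬a ∨ a ∨ d) ∧ c
    = a ∨ a ∨ d ∨ (a ∨ a ∨ d) ∧ c   — double negation
    = a ∨ a ∨ d   — absorption
    = a ∨ d   — idempotence
Both reduce to a ∨ d, so they are equivalent.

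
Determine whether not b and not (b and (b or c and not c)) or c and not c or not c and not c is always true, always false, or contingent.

not b and not (b and (b or c and not c)) or c and not c or not c and not c
= not b and not (b and b) or c and not c or not c and not c   (complement / identity)
= not b and not (b and b) or not c   (distribution)
= not b and not b or not c   (idempotence)
= not b or not c   (idempotence)
This depends on b, c, so it is not a constant.

contingent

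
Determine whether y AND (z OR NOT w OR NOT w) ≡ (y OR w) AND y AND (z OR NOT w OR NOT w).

E1: y AND (z OR NOT w OR NOT w)
    = y AND (z OR NOT w)
E2: (y OR w) AND y AND (z OR NOT w OR NOT w)
    = y AND (z OR NOT w OR NOT w)
    = y AND (z OR NOT w)
Both reduce to y AND (z OR NOT w), so they are equivalent.

Yes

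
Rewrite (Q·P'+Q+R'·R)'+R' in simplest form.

Q'+R'

(Q·P'+Q+R'·R)'+R'
= (Q·P'+Q)'+R'   [complement / identity]
= Q'+R'   [absorption]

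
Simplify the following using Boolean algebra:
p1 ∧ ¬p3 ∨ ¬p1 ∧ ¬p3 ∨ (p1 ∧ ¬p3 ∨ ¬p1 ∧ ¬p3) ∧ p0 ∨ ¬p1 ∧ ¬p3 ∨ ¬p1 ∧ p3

¬p3 ∨ ¬p1

p1 ∧ ¬p3 ∨ ¬p1 ∧ ¬p3 ∨ (p1 ∧ ¬p3 ∨ ¬p1 ∧ ¬p3) ∧ p0 ∨ ¬p1 ∧ ¬p3 ∨ ¬p1 ∧ p3
= p1 ∧ ¬p3 ∨ ¬p1 ∧ ¬p3 ∨ (p1 ∧ ¬p3 ∨ ¬p1 ∧ ¬p3) ∧ p0 ∨ ¬p1   (distribution)
= p1 ∧ ¬p3 ∨ ¬p1 ∧ ¬p3 ∨ ¬p1   (absorption)
= ¬p3 ∨ ¬p1   (distribution)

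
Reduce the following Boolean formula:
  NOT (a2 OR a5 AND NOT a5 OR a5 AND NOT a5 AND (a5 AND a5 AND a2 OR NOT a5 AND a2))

NOT (a2 OR a5 AND NOT a5 OR a5 AND NOT a5 AND (a5 AND a5 AND a2 OR NOT a5 AND a2))
= NOT (a2 OR a5 AND NOT a5 OR a5 AND NOT a5 AND (a5 AND a2 OR NOT a5 AND a2))   — idempotence
= NOT (a2 OR a5 AND NOT a5 OR a5 AND NOT a5 AND a2)   — distribution
= NOT (a2 OR a5 AND NOT a5)   — absorption
= NOT a2   — complement / identity

NOT a2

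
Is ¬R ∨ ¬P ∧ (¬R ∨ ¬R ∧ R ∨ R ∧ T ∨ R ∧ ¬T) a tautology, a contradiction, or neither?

neither

¬R ∨ ¬P ∧ (¬R ∨ ¬R ∧ R ∨ R ∧ T ∨ R ∧ ¬T)
= ¬R ∨ ¬P ∧ (¬R ∨ R ∧ T ∨ R ∧ ¬T)   (complement / identity)
= ¬R ∨ ¬P ∧ (¬R ∨ R)   (distribution)
= ¬R ∨ ¬P   (complement / identity)
This depends on P, R, so it is not a constant.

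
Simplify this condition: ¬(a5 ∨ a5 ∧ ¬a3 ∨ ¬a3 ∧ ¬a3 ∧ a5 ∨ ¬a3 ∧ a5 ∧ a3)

¬a5

¬(a5 ∨ a5 ∧ ¬a3 ∨ ¬a3 ∧ ¬a3 ∧ a5 ∨ ¬a3 ∧ a5 ∧ a3)
= ¬(a5 ∨ a5 ∧ ¬a3 ∨ ¬a3 ∧ a5)   (distribution)
= ¬(a5 ∨ (a5 ∨ a5) ∧ ¬a3)   (distribution)
= ¬(a5 ∨ a5 ∧ ¬a3)   (idempotence)
= ¬a5   (absorption)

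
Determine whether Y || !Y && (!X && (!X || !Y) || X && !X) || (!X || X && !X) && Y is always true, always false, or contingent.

contingent

Y || !Y && (!X && (!X || !Y) || X && !X) || (!X || X && !X) && Y
= Y || !Y && (!X || X && !X) || (!X || X && !X) && Y
= Y || !X || X && !X
= Y || !X
This depends on X, Y, so it is not a constant.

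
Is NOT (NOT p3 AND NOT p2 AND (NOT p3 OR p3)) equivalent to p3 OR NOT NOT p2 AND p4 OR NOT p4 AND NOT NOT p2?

E1: NOT (NOT p3 AND NOT p2 AND (NOT p3 OR p3))
    = NOT (NOT p3 AND NOT p2)   — complement / identity
    = p3 OR p2   — De Morgan
E2: p3 OR NOT NOT p2 AND p4 OR NOT p4 AND NOT NOT p2
    = p3 OR NOT NOT p2   — distribution
    = p3 OR p2   — double negation
Both reduce to p3 OR p2, so they are equivalent.

Yes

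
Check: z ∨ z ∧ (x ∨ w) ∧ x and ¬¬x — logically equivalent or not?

No

E1: z ∨ z ∧ (x ∨ w) ∧ x
    = z ∨ z ∧ x   (absorption)
    = z   (absorption)
E2: ¬¬x
    = x   (double negation)
These differ: at w=0, x=0, z=1, E1 = 1 but E2 = 0.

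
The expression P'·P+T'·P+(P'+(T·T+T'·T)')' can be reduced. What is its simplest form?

P'·P+T'·P+(P'+(T·T+T'·T)')'
= P'·P+T'·P+P·(T·T+T'·T)   [De Morgan]
= P'·P+T'·P+P·T   [distribution]
= T'·P+P·T   [complement / identity]
= P   [distribution]

P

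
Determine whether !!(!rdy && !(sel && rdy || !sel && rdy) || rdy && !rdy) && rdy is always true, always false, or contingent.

always false

!!(!rdy && !(sel && rdy || !sel && rdy) || rdy && !rdy) && rdy
= !!(!rdy && !rdy || rdy && !rdy) && rdy   (distribution)
= !!!rdy && rdy   (distribution)
= !rdy && rdy   (double negation)
= false   (complement)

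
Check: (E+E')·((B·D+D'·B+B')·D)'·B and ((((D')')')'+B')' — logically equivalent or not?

Yes

E1: (E+E')·((B·D+D'·B+B')·D)'·B
    = ((B·D+D'·B+B')·D)'·B
    = ((B+B')·D)'·B
    = D'·B
E2: ((((D')')')'+B')'
    = ((D')'+B')'
    = D'·B
Both reduce to D'·B, so they are equivalent.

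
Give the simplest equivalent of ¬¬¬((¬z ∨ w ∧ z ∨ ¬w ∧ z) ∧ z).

¬z

¬¬¬((¬z ∨ w ∧ z ∨ ¬w ∧ z) ∧ z)
= ¬((¬z ∨ w ∧ z ∨ ¬w ∧ z) ∧ z)   (double negation)
= ¬((¬z ∨ z) ∧ z)   (distribution)
= ¬z   (complement / identity)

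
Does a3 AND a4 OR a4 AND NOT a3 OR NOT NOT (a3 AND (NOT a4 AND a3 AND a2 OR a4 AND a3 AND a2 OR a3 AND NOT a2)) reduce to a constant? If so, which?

a3 AND a4 OR a4 AND NOT a3 OR NOT NOT (a3 AND (NOT a4 AND a3 AND a2 OR a4 AND a3 AND a2 OR a3 AND NOT a2))
= a3 AND a4 OR a4 AND NOT a3 OR NOT NOT (a3 AND (a3 AND a2 OR a3 AND NOT a2))   [distribution]
= a4 OR NOT NOT (a3 AND (a3 AND a2 OR a3 AND NOT a2))   [distribution]
= a4 OR NOT NOT (a3 AND a3)   [distribution]
= a4 OR a3 AND a3   [double negation]
= a4 OR a3   [idempotence]
This depends on a3, a4, so it is not a constant.

no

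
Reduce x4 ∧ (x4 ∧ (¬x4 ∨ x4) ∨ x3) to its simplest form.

x4

x4 ∧ (x4 ∧ (¬x4 ∨ x4) ∨ x3)
= x4 ∧ (x4 ∨ x3)
= x4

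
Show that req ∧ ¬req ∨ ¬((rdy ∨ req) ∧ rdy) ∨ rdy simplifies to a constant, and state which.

True

req ∧ ¬req ∨ ¬((rdy ∨ req) ∧ rdy) ∨ rdy
= ¬((rdy ∨ req) ∧ rdy) ∨ rdy
= ¬rdy ∨ rdy
= True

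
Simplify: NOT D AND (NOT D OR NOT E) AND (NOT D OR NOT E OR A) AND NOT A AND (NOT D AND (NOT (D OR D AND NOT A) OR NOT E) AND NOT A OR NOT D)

NOT D AND NOT A

NOT D AND (NOT D OR NOT E) AND (NOT D OR NOT E OR A) AND NOT A AND (NOT D AND (NOT (D OR D AND NOT A) OR NOT E) AND NOT A OR NOT D)
= NOT D AND (NOT D OR NOT E) AND NOT A AND (NOT D AND (NOT (D OR D AND NOT A) OR NOT E) AND NOT A OR NOT D)   — absorption
= NOT D AND (NOT D OR NOT E) AND NOT A AND (NOT D AND (NOT D OR NOT E) AND NOT A OR NOT D)   — absorption
= NOT D AND (NOT D OR NOT E) AND NOT A   — absorption
= NOT D AND NOT A   — absorption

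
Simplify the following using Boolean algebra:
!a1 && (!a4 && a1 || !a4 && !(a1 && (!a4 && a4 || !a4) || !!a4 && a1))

!a1 && (!a4 && a1 || !a4 && !(a1 && (!a4 && a4 || !a4) || !!a4 && a1))
= !a1 && (!a4 && a1 || !a4 && !(a1 && (!a4 && a4 || !a4) || a4 && a1))   (double negation)
= !a1 && (!a4 && a1 || !a4 && !(a1 && !a4 || a4 && a1))   (complement / identity)
= !a1 && (!a4 && a1 || !a4 && !a1)   (distribution)
= !a1 && !a4   (distribution)

!a1 && !a4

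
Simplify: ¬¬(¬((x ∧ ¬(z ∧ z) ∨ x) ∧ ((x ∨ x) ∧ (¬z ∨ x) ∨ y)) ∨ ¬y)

¬¬(¬((x ∧ ¬(z ∧ z) ∨ x) ∧ ((x ∨ x) ∧ (¬z ∨ x) ∨ y)) ∨ ¬y)
= ¬¬(¬((x ∧ ¬(z ∧ z) ∨ x) ∧ (x ∧ ¬z ∨ x ∨ y)) ∨ ¬y)   [distribution]
= ¬¬(¬((x ∧ ¬z ∨ x) ∧ (x ∧ ¬z ∨ x ∨ y)) ∨ ¬y)   [idempotence]
= ¬((x ∧ ¬z ∨ x) ∧ (x ∧ ¬z ∨ x ∨ y)) ∨ ¬y   [double negation]
= ¬(x ∧ ¬z ∨ x) ∨ ¬y   [absorption]
= ¬x ∨ ¬y   [absorption]

¬x ∨ ¬y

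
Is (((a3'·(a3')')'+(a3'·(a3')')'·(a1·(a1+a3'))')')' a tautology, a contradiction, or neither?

(((a3'·(a3')')'+(a3'·(a3')')'·(a1·(a1+a3'))')')'
= (((a3'·(a3')')'+(a3'·(a3')')'·a1')')'   [absorption]
= (((a3'·(a3')')')')'   [absorption]
= ((a3+a3')')'   [De Morgan]
= a3+a3'   [double negation]
= 1   [complement]

tautology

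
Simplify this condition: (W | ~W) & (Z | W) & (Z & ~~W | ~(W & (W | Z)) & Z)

Z

(W | ~W) & (Z | W) & (Z & ~~W | ~(W & (W | Z)) & Z)
= (W | ~W) & (Z | W) & (Z & ~~W | ~W & Z)   — absorption
= (W | ~W) & (Z | W) & (Z & W | ~W & Z)   — double negation
= (Z | W) & (Z & W | ~W & Z)   — complement / identity
= (Z | W) & Z   — distribution
= Z   — absorption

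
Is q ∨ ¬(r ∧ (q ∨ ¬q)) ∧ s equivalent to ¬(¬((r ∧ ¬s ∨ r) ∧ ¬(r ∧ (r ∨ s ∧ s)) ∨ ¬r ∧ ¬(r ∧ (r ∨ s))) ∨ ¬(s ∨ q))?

No

E1: q ∨ ¬(r ∧ (q ∨ ¬q)) ∧ s
    = q ∨ ¬r ∧ s   (complement / identity)
E2: ¬(¬((r ∧ ¬s ∨ r) ∧ ¬(r ∧ (r ∨ s ∧ s)) ∨ ¬r ∧ ¬(r ∧ (r ∨ s))) ∨ ¬(s ∨ q))
    = ¬(¬((r ∧ ¬s ∨ r) ∧ ¬(r ∧ (r ∨ s)) ∨ ¬r ∧ ¬(r ∧ (r ∨ s))) ∨ ¬(s ∨ q))   (idempotence)
    = ¬(¬(r ∧ ¬(r ∧ (r ∨ s)) ∨ ¬r ∧ ¬(r ∧ (r ∨ s))) ∨ ¬(s ∨ q))   (absorption)
    = ¬(¬¬(r ∧ (r ∨ s)) ∨ ¬(s ∨ q))   (distribution)
    = ¬(¬¬r ∨ ¬(s ∨ q))   (absorption)
    = ¬r ∧ (s ∨ q)   (De Morgan)
These differ: at q=1, r=1, s=0, E1 = 1 but E2 = 0.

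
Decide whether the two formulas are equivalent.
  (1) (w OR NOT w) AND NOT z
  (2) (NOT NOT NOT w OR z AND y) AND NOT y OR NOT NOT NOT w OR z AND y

No

E1: (w OR NOT w) AND NOT z
    = NOT z   — complement / identity
E2: (NOT NOT NOT w OR z AND y) AND NOT y OR NOT NOT NOT w OR z AND y
    = NOT NOT NOT w OR z AND y   — absorption
    = NOT w OR z AND y   — double negation
These differ: at w=0, y=1, z=1, E1 = 0 but E2 = 1.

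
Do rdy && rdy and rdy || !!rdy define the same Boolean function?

Yes

E1: rdy && rdy
    = rdy   — idempotence
E2: rdy || !!rdy
    = rdy || rdy   — double negation
    = rdy   — idempotence
Both reduce to rdy, so they are equivalent.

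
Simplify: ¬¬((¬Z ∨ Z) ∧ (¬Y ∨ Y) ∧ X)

¬¬((¬Z ∨ Z) ∧ (¬Y ∨ Y) ∧ X)
= (¬Z ∨ Z) ∧ (¬Y ∨ Y) ∧ X
= (¬Y ∨ Y) ∧ X
= X

X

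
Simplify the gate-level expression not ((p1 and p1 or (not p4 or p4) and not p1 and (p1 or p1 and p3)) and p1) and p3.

not ((p1 and p1 or (not p4 or p4) and not p1 and (p1 or p1 and p3)) and p1) and p3
= not ((p1 and p1 or (not p4 or p4) and not p1 and p1) and p1) and p3   — absorption
= not ((p1 and p1 or not p1 and p1) and p1) and p3   — complement / identity
= not (p1 and p1) and p3   — distribution
= not p1 and p3   — idempotence

not p1 and p3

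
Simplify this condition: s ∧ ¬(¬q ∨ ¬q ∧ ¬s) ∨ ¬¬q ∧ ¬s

s ∧ ¬(¬q ∨ ¬q ∧ ¬s) ∨ ¬¬q ∧ ¬s
= s ∧ ¬¬q ∨ ¬¬q ∧ ¬s   — absorption
= ¬¬q   — distribution
= q   — double negation

q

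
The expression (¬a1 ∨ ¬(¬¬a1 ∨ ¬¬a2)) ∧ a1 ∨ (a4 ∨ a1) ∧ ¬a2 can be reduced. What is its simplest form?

(a4 ∨ a1) ∧ ¬a2

(¬a1 ∨ ¬(¬¬a1 ∨ ¬¬a2)) ∧ a1 ∨ (a4 ∨ a1) ∧ ¬a2
= (¬a1 ∨ ¬a1 ∧ ¬a2) ∧ a1 ∨ (a4 ∨ a1) ∧ ¬a2
= ¬a1 ∧ a1 ∨ (a4 ∨ a1) ∧ ¬a2
= (a4 ∨ a1) ∧ ¬a2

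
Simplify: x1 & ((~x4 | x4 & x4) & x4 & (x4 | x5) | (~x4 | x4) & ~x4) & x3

x1 & x3

x1 & ((~x4 | x4 & x4) & x4 & (x4 | x5) | (~x4 | x4) & ~x4) & x3
= x1 & ((~x4 | x4 & x4) & x4 | (~x4 | x4) & ~x4) & x3   — absorption
= x1 & ((~x4 | x4) & x4 | (~x4 | x4) & ~x4) & x3   — idempotence
= x1 & (~x4 | x4) & x3   — distribution
= x1 & x3   — complement / identity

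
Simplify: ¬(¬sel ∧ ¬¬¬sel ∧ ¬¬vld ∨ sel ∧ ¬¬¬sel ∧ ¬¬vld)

¬(¬sel ∧ ¬¬¬sel ∧ ¬¬vld ∨ sel ∧ ¬¬¬sel ∧ ¬¬vld)
= ¬(¬¬¬sel ∧ ¬¬vld)   (distribution)
= ¬(¬sel ∧ ¬¬vld)   (double negation)
= sel ∨ ¬vld   (De Morgan)

sel ∨ ¬vld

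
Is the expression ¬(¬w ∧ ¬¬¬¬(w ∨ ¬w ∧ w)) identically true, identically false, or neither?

¬(¬w ∧ ¬¬¬¬(w ∨ ¬w ∧ w))
= ¬(¬w ∧ ¬¬(w ∨ ¬w ∧ w))   — double negation
= ¬(¬w ∧ ¬¬w)   — complement / identity
= w ∨ ¬w   — De Morgan
= True   — complement

identically true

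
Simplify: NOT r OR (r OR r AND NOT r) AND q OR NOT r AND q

NOT r OR q

NOT r OR (r OR r AND NOT r) AND q OR NOT r AND q
= NOT r OR r AND q OR NOT r AND q   — complement / identity
= NOT r OR q   — distribution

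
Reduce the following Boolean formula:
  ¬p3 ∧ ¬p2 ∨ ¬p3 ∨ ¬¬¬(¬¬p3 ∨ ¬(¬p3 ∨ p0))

¬p3

¬p3 ∧ ¬p2 ∨ ¬p3 ∨ ¬¬¬(¬¬p3 ∨ ¬(¬p3 ∨ p0))
= ¬p3 ∧ ¬p2 ∨ ¬p3 ∨ ¬¬(¬p3 ∧ (¬p3 ∨ p0))   — De Morgan
= ¬p3 ∨ ¬¬(¬p3 ∧ (¬p3 ∨ p0))   — absorption
= ¬p3 ∨ ¬p3 ∧ (¬p3 ∨ p0)   — double negation
= ¬p3 ∨ ¬p3   — absorption
= ¬p3   — idempotence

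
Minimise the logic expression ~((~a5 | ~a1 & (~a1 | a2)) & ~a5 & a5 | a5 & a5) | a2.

~((~a5 | ~a1 & (~a1 | a2)) & ~a5 & a5 | a5 & a5) | a2
= ~((~a5 | ~a1) & ~a5 & a5 | a5 & a5) | a2   — absorption
= ~(~a5 & a5 | a5 & a5) | a2   — absorption
= ~a5 | a2   — distribution

~a5 | a2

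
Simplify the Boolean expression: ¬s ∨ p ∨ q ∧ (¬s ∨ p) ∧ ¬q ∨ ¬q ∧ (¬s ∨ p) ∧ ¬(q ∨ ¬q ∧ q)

¬s ∨ p

¬s ∨ p ∨ q ∧ (¬s ∨ p) ∧ ¬q ∨ ¬q ∧ (¬s ∨ p) ∧ ¬(q ∨ ¬q ∧ q)
= ¬s ∨ p ∨ q ∧ (¬s ∨ p) ∧ ¬q ∨ ¬q ∧ (¬s ∨ p) ∧ ¬q   — complement / identity
= ¬s ∨ p ∨ (¬s ∨ p) ∧ ¬q   — distribution
= ¬s ∨ p   — absorption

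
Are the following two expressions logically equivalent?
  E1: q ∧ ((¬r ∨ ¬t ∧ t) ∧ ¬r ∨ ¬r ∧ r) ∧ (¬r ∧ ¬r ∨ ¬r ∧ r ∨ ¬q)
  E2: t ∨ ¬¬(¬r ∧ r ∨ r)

E1: q ∧ ((¬r ∨ ¬t ∧ t) ∧ ¬r ∨ ¬r ∧ r) ∧ (¬r ∧ ¬r ∨ ¬r ∧ r ∨ ¬q)
    = q ∧ (¬r ∧ ¬r ∨ ¬r ∧ r) ∧ (¬r ∧ ¬r ∨ ¬r ∧ r ∨ ¬q)   (complement / identity)
    = q ∧ (¬r ∧ ¬r ∨ ¬r ∧ r)   (absorption)
    = q ∧ ¬r   (distribution)
E2: t ∨ ¬¬(¬r ∧ r ∨ r)
    = t ∨ ¬r ∧ r ∨ r   (double negation)
    = t ∨ r   (complement / identity)
These differ: at q=0, r=1, t=0, E1 = 0 but E2 = 1.

No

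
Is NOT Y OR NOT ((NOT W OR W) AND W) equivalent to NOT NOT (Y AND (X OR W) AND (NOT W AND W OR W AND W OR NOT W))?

E1: NOT Y OR NOT ((NOT W OR W) AND W)
    = NOT Y OR NOT W   [complement / identity]
E2: NOT NOT (Y AND (X OR W) AND (NOT W AND W OR W AND W OR NOT W))
    = NOT NOT (Y AND (X OR W) AND (W OR NOT W))   [distribution]
    = NOT NOT (Y AND (X OR W))   [complement / identity]
    = Y AND (X OR W)   [double negation]
These differ: at W=0, X=0, Y=0, E1 = 1 but E2 = 0.

No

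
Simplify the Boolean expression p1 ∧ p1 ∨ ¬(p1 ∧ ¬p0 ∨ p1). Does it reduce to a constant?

p1 ∧ p1 ∨ ¬(p1 ∧ ¬p0 ∨ p1)
= p1 ∧ p1 ∨ ¬p1   [absorption]
= p1 ∨ ¬p1   [idempotence]
= True   [complement]

True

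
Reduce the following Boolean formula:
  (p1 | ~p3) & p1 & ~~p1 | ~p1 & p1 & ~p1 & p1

p1

(p1 | ~p3) & p1 & ~~p1 | ~p1 & p1 & ~p1 & p1
= p1 & ~~p1 | ~p1 & p1 & ~p1 & p1   (absorption)
= p1 & ~~p1 | ~p1 & p1   (idempotence)
= p1 & p1 | ~p1 & p1   (double negation)
= p1   (distribution)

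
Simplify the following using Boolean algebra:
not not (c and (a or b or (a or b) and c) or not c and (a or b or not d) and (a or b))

a or b

not not (c and (a or b or (a or b) and c) or not c and (a or b or not d) and (a or b))
= not not (c and (a or b) or not c and (a or b or not d) and (a or b))   (absorption)
= not not (c and (a or b) or not c and (a or b))   (absorption)
= c and (a or b) or not c and (a or b)   (double negation)
= a or b   (distribution)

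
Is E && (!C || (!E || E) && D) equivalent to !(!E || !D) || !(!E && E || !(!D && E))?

No

E1: E && (!C || (!E || E) && D)
    = E && (!C || D)
E2: !(!E || !D) || !(!E && E || !(!D && E))
    = E && D || !(!E && E || !(!D && E))
    = E && D || !!(!D && E)
    = E && D || !D && E
    = E
These differ: at C=1, D=0, E=1, E1 = 0 but E2 = 1.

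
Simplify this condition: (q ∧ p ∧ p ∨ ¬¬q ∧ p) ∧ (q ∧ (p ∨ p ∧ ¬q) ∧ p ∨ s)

(q ∧ p ∧ p ∨ ¬¬q ∧ p) ∧ (q ∧ (p ∨ p ∧ ¬q) ∧ p ∨ s)
= (q ∧ p ∧ p ∨ q ∧ p) ∧ (q ∧ (p ∨ p ∧ ¬q) ∧ p ∨ s)
= (q ∧ p ∧ p ∨ q ∧ p) ∧ (q ∧ p ∧ p ∨ s)
= q ∧ p ∧ p ∨ q ∧ p ∧ s
= q ∧ p ∨ q ∧ p ∧ s
= q ∧ p

q ∧ p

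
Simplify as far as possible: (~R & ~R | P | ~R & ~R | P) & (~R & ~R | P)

~R | P

(~R & ~R | P | ~R & ~R | P) & (~R & ~R | P)
= (~R & ~R | P) & (~R & ~R | P)   (idempotence)
= ~R & ~R | P   (idempotence)
= ~R | P   (idempotence)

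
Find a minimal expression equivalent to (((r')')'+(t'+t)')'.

r

(((r')')'+(t'+t)')'
= (r')'·(t'+t)   [De Morgan]
= (r')'   [complement / identity]
= r   [double negation]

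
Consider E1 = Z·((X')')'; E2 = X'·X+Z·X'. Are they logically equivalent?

E1: Z·((X')')'
    = Z·X'   (double negation)
E2: X'·X+Z·X'
    = Z·X'   (complement / identity)
Both reduce to Z·X', so they are equivalent.

Yes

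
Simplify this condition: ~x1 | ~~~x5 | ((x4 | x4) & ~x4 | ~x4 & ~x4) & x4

~x1 | ~~~x5 | ((x4 | x4) & ~x4 | ~x4 & ~x4) & x4
= ~x1 | ~~~x5 | (x4 & ~x4 | ~x4 & ~x4) & x4   — idempotence
= ~x1 | ~x5 | (x4 & ~x4 | ~x4 & ~x4) & x4   — double negation
= ~x1 | ~x5 | ~x4 & x4   — distribution
= ~x1 | ~x5   — complement / identity

~x1 | ~x5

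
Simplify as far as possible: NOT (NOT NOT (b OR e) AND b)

NOT b

NOT (NOT NOT (b OR e) AND b)
= NOT ((b OR e) AND b)
= NOT b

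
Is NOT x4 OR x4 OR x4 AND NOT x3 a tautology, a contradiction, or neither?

NOT x4 OR x4 OR x4 AND NOT x3
= NOT x4 OR x4   (absorption)
= TRUE   (complement)

tautology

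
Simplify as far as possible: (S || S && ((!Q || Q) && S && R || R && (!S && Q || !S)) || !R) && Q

(S || !R) && Q

(S || S && ((!Q || Q) && S && R || R && (!S && Q || !S)) || !R) && Q
= (S || S && ((!Q || Q) && S && R || R && !S) || !R) && Q
= (S || S && (S && R || R && !S) || !R) && Q
= (S || S && R || !R) && Q
= (S || !R) && Q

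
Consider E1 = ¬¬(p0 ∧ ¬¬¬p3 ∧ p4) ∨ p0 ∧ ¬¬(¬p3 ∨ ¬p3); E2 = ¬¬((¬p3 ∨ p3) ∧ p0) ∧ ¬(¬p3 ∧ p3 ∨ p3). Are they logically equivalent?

E1: ¬¬(p0 ∧ ¬¬¬p3 ∧ p4) ∨ p0 ∧ ¬¬(¬p3 ∨ ¬p3)
    = ¬¬(p0 ∧ ¬¬¬p3 ∧ p4) ∨ p0 ∧ ¬¬¬p3   — idempotence
    = p0 ∧ ¬¬¬p3 ∧ p4 ∨ p0 ∧ ¬¬¬p3   — double negation
    = p0 ∧ ¬¬¬p3   — absorption
    = p0 ∧ ¬p3   — double negation
E2: ¬¬((¬p3 ∨ p3) ∧ p0) ∧ ¬(¬p3 ∧ p3 ∨ p3)
    = ¬¬((¬p3 ∨ p3) ∧ p0) ∧ ¬p3   — complement / identity
    = ¬¬p0 ∧ ¬p3   — complement / identity
    = p0 ∧ ¬p3   — double negation
Both reduce to p0 ∧ ¬p3, so they are equivalent.

Yes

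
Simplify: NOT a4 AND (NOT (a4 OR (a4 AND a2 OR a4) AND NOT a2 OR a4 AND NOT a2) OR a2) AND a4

FALSE

NOT a4 AND (NOT (a4 OR (a4 AND a2 OR a4) AND NOT a2 OR a4 AND NOT a2) OR a2) AND a4
= NOT a4 AND (NOT (a4 OR a4 AND NOT a2 OR a4 AND NOT a2) OR a2) AND a4   — absorption
= NOT a4 AND (NOT (a4 OR a4 AND NOT a2) OR a2) AND a4   — idempotence
= NOT a4 AND (NOT a4 OR a2) AND a4   — absorption
= NOT a4 AND a4   — absorption
= FALSE   — complement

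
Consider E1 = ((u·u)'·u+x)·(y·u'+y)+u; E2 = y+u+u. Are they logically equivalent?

E1: ((u·u)'·u+x)·(y·u'+y)+u
    = (u'·u+x)·(y·u'+y)+u   (idempotence)
    = (u'·u+x)·y+u   (absorption)
    = x·y+u   (complement / identity)
E2: y+u+u
    = y+u   (idempotence)
These differ: at u=0, x=0, y=1, E1 = 0 but E2 = 1.

No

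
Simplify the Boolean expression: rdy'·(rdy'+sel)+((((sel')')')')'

rdy'·(rdy'+sel)+((((sel')')')')'
= rdy'+((((sel')')')')'   — absorption
= rdy'+((sel')')'   — double negation
= rdy'+sel'   — double negation

rdy'+sel'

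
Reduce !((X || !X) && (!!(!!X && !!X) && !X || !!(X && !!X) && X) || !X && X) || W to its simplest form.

!X || W

!((X || !X) && (!!(!!X && !!X) && !X || !!(X && !!X) && X) || !X && X) || W
= !((X || !X) && (!!(X && !!X) && !X || !!(X && !!X) && X) || !X && X) || W
= !((X || !X) && !!(X && !!X) || !X && X) || W
= !((X || !X) && !!(X && X) || !X && X) || W
= !(!!(X && X) || !X && X) || W
= !(X && X || !X && X) || W
= !X || W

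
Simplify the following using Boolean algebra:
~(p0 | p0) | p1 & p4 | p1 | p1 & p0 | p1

~p0 | p1

~(p0 | p0) | p1 & p4 | p1 | p1 & p0 | p1
= ~(p0 | p0) | p1 | p1 & p0 | p1
= ~(p0 | p0) | p1 | p1
= ~p0 | p1 | p1
= ~p0 | p1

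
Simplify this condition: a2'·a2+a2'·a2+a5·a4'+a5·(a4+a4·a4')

a5

a2'·a2+a2'·a2+a5·a4'+a5·(a4+a4·a4')
= a2'·a2+a5·a4'+a5·(a4+a4·a4')   — idempotence
= a2'·a2+a5·a4'+a5·a4   — complement / identity
= a2'·a2+a5   — distribution
= a5   — complement / identity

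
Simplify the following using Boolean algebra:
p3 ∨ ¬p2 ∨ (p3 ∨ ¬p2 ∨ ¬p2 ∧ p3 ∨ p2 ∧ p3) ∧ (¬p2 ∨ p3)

p3 ∨ ¬p2

p3 ∨ ¬p2 ∨ (p3 ∨ ¬p2 ∨ ¬p2 ∧ p3 ∨ p2 ∧ p3) ∧ (¬p2 ∨ p3)
= p3 ∨ ¬p2 ∨ p3 ∨ (¬p2 ∨ ¬p2 ∧ p3 ∨ p2 ∧ p3) ∧ ¬p2
= p3 ∨ ¬p2 ∨ p3 ∨ (¬p2 ∨ p3) ∧ ¬p2
= p3 ∨ ¬p2 ∨ p3 ∨ ¬p2
= p3 ∨ ¬p2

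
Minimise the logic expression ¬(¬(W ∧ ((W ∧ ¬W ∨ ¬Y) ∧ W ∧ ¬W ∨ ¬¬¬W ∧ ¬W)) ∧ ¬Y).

¬(¬(W ∧ ((W ∧ ¬W ∨ ¬Y) ∧ W ∧ ¬W ∨ ¬¬¬W ∧ ¬W)) ∧ ¬Y)
= ¬(¬(W ∧ (W ∧ ¬W ∨ ¬¬¬W ∧ ¬W)) ∧ ¬Y)   — absorption
= ¬(¬(W ∧ (W ∧ ¬W ∨ ¬W ∧ ¬W)) ∧ ¬Y)   — double negation
= W ∧ (W ∧ ¬W ∨ ¬W ∧ ¬W) ∨ Y   — De Morgan
= W ∧ ¬W ∨ Y   — distribution
= Y   — complement / identity

Y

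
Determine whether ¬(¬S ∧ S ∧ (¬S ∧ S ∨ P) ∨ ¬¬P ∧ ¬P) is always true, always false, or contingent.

always true

¬(¬S ∧ S ∧ (¬S ∧ S ∨ P) ∨ ¬¬P ∧ ¬P)
= ¬(¬S ∧ S ∨ ¬¬P ∧ ¬P)   (absorption)
= ¬(¬¬P ∧ ¬P)   (complement / identity)
= ¬P ∨ P   (De Morgan)
= True   (complement)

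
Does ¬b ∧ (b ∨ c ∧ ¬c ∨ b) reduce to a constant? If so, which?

yes, False

¬b ∧ (b ∨ c ∧ ¬c ∨ b)
= ¬b ∧ (b ∨ b)   — complement / identity
= ¬b ∧ b   — idempotence
= False   — complement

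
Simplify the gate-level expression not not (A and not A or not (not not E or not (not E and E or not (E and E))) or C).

not not (A and not A or not (not not E or not (not E and E or not (E and E))) or C)
= not not (A and not A or not (not not E or not (not E and E or not E)) or C)   — idempotence
= not not (A and not A or not E and (not E and E or not E) or C)   — De Morgan
= not not (A and not A or not E and not E or C)   — complement / identity
= not not (A and not A or not E or C)   — idempotence
= not not (not E or C)   — complement / identity
= not E or C   — double negation

not E or C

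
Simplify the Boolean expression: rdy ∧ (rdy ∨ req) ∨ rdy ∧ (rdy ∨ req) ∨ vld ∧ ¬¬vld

rdy ∨ vld

rdy ∧ (rdy ∨ req) ∨ rdy ∧ (rdy ∨ req) ∨ vld ∧ ¬¬vld
= rdy ∧ (rdy ∨ req) ∨ vld ∧ ¬¬vld
= rdy ∧ (rdy ∨ req) ∨ vld ∧ vld
= rdy ∧ (rdy ∨ req) ∨ vld
= rdy ∨ vld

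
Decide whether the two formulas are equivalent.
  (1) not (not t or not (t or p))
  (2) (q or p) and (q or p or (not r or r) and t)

E1: not (not t or not (t or p))
    = t and (t or p)   [De Morgan]
    = t   [absorption]
E2: (q or p) and (q or p or (not r or r) and t)
    = (q or p) and (q or p or t)   [complement / identity]
    = q or p   [absorption]
These differ: at p=0, q=1, r=0, t=0, E1 = 0 but E2 = 1.

No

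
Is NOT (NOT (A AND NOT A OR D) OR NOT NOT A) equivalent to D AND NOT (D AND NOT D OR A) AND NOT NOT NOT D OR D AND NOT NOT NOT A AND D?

E1: NOT (NOT (A AND NOT A OR D) OR NOT NOT A)
    = NOT (NOT D OR NOT NOT A)   — complement / identity
    = D AND NOT A   — De Morgan
E2: D AND NOT (D AND NOT D OR A) AND NOT NOT NOT D OR D AND NOT NOT NOT A AND D
    = D AND NOT (D AND NOT D OR A) AND NOT NOT NOT D OR D AND NOT A AND D   — double negation
    = D AND NOT (D AND NOT D OR A) AND NOT D OR D AND NOT A AND D   — double negation
    = D AND NOT A AND NOT D OR D AND NOT A AND D   — complement / identity
    = D AND NOT A   — distribution
Both reduce to D AND NOT A, so they are equivalent.

Yes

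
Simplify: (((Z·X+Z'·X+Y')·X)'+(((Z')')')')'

(((Z·X+Z'·X+Y')·X)'+(((Z')')')')'
= (((X+Y')·X)'+(((Z')')')')'   [distribution]
= (X'+(((Z')')')')'   [absorption]
= (X'+(Z')')'   [double negation]
= X·Z'   [De Morgan]

X·Z'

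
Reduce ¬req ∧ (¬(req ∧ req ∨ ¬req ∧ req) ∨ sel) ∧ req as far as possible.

False

¬req ∧ (¬(req ∧ req ∨ ¬req ∧ req) ∨ sel) ∧ req
= ¬req ∧ (¬req ∨ sel) ∧ req   (distribution)
= ¬req ∧ req   (absorption)
= False   (complement)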